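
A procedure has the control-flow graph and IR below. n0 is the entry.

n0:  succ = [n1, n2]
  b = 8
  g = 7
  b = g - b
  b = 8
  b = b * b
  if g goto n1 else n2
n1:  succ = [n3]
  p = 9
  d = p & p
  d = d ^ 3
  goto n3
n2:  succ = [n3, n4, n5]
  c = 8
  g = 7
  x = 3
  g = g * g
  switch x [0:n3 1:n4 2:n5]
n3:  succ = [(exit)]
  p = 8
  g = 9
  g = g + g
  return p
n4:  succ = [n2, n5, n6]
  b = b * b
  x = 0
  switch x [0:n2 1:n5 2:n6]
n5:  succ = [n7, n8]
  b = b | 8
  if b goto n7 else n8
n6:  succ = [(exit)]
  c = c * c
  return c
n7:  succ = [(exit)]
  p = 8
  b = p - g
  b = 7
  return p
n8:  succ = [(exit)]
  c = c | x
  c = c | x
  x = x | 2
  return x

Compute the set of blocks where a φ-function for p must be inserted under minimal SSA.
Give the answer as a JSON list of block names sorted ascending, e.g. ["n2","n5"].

idom tree: n1←n0 n2←n0 n3←n0 n4←n2 n5←n2 n6←n4 n7←n5 n8←n5
Dom∩ at merges:
  n2: preds {n0,n4}: {n0} ∩ {n0,n2,n4} = {n0}; idom=n0
  n3: preds {n1,n2}: {n0,n1} ∩ {n0,n2} = {n0}; idom=n0
  n5: preds {n2,n4}: {n0,n2} ∩ {n0,n2,n4} = {n0,n2}; idom=n2

Frontier:
  join n2 pred n0: · stop@n0
  join n2 pred n4: n4→n2 stop@n0
  join n3 pred n1: n1 stop@n0
  join n3 pred n2: n2 stop@n0
  join n5 pred n2: · stop@n2
  join n5 pred n4: n4 stop@n2
  n0 → ∅
  n1 → {n3}
  n2 → {n2,n3}
  n3 → ∅
  n4 → {n2,n5}
  n5 → ∅
  n6 → ∅
  n7 → ∅
  n8 → ∅

φ for p: defs {n1,n3,n7}
  DF⁺ = {n3}

Answer: ["n3"]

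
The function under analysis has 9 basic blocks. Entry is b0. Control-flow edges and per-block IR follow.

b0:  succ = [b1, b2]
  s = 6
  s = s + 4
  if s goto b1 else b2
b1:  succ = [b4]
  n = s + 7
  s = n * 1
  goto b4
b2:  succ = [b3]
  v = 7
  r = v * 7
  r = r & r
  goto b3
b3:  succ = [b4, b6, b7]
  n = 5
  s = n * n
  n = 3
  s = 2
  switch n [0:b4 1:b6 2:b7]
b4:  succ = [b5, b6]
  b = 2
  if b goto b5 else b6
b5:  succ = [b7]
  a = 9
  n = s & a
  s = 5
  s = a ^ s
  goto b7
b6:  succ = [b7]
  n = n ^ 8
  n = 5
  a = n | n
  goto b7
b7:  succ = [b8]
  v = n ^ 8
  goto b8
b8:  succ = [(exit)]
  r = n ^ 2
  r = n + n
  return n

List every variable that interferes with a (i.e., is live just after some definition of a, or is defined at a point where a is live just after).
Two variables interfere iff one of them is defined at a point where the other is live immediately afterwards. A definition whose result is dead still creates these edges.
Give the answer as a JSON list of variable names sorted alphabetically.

Answer: ["n", "s"]

Derivation:
def/use:
  b0: {s} / ∅
  b1: {n,s} / {s}
  b2: {r,v} / ∅
  b3: {n,s} / ∅
  b4: {b} / ∅
  b5: {a,n,s} / {s}
  b6: {a,n} / {n}
  b7: {v} / {n}
  b8: {r} / {n}

Liveness:
  b0: in=∅ out={s}
  b1: in={s} out={n,s}
  b2: in=∅ out=∅
  b3: in=∅ out={n,s}
  b4: in={n,s} out={n,s}
  b5: in={s} out={n}
  b6: in={n} out={n}
  b7: in={n} out={n}
  b8: in={n} out=∅

Conflict graph:
  a: {n,s}
  b: {n,s}
  n: {a,b,r,s,v}
  r: {n}
  s: {a,b,n}
  v: {n}

N(a) = ["n", "s"]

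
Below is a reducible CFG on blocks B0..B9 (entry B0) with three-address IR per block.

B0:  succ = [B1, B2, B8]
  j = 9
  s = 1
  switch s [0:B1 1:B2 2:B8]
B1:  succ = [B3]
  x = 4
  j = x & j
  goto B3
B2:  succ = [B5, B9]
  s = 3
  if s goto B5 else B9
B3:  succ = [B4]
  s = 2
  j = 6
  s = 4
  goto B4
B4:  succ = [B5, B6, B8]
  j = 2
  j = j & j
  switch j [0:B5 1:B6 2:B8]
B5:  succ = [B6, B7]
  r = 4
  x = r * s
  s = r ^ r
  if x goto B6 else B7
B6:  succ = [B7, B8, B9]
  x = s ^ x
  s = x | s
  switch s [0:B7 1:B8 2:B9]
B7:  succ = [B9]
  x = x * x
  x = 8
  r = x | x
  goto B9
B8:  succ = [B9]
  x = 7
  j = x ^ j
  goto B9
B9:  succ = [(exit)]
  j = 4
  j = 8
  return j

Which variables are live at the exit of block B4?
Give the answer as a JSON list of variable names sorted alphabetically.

Block summaries:
  B0: def={j,s} ue=∅
  B1: def={j,x} ue={j}
  B2: def={s} ue=∅
  B3: def={j,s} ue=∅
  B4: def={j} ue=∅
  B5: def={r,s,x} ue={s}
  B6: def={s,x} ue={s,x}
  B7: def={r,x} ue={x}
  B8: def={j,x} ue={j}
  B9: def={j} ue=∅

Backward fixpoint:
  live B0: ∅→{j}
  live B1: {j}→{x}
  live B2: {j}→{j,s}
  live B3: {x}→{s,x}
  live B4: {s,x}→{j,s,x}
  live B5: {j,s}→{j,s,x}
  live B6: {j,s,x}→{j,x}
  live B7: {x}→∅
  live B8: {j}→∅
  live B9: ∅→∅

live-out(B4) = ["j", "s", "x"]

Answer: ["j", "s", "x"]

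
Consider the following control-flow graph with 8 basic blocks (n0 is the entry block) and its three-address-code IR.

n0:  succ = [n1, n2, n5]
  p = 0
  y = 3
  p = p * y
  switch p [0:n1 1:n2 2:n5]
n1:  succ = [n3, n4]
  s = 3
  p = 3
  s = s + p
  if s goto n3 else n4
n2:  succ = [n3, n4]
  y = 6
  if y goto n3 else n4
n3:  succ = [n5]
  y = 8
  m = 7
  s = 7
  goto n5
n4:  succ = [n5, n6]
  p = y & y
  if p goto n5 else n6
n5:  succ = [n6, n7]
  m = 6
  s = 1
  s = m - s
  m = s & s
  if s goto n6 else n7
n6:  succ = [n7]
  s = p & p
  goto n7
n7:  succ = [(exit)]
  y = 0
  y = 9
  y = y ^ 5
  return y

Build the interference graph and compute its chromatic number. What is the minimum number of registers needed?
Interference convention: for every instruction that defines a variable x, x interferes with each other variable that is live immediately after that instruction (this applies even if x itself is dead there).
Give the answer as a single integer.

Answer: 3

Analysis:
Per-block:
  n0: {p,y} / ∅
  n1: {p,s} / ∅
  n2: {y} / ∅
  n3: {m,s,y} / ∅
  n4: {p} / {y}
  n5: {m,s} / ∅
  n6: {s} / {p}
  n7: {y} / ∅

Backward fixpoint:
  n0 li=∅ lo={p,y}
  n1 li={y} lo={p,y}
  n2 li={p} lo={p,y}
  n3 li={p} lo={p}
  n4 li={y} lo={p}
  n5 li={p} lo={p}
  n6 li={p} lo=∅
  n7 li=∅ lo=∅

Interfere edges:
  m: {p,s}
  p: {m,s,y}
  s: {m,p,y}
  y: {p,s}

Chromatic number:
  clique {m,p,s} ⇒ need ≥ 3
  3-colouring: c0={p}  c1={s}  c2={m,y}
  χ = 3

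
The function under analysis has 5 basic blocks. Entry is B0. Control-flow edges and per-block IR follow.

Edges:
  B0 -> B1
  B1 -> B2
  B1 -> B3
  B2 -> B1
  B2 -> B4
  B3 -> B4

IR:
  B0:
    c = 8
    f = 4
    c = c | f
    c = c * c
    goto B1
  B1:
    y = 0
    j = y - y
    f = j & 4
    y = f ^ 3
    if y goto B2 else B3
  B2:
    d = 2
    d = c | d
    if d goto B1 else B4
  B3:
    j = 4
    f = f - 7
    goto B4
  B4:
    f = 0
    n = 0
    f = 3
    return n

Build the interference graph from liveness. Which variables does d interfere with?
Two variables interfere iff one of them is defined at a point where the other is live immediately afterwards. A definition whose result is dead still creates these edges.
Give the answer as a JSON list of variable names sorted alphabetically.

def/use:
  B0: def={c,f} ue=∅
  B1: def={f,j,y} ue=∅
  B2: def={d} ue={c}
  B3: def={f,j} ue={f}
  B4: def={f,n} ue=∅

Liveness:
  B0 li=∅ lo={c}
  B1 li={c} lo={c,f}
  B2 li={c} lo={c}
  B3 li={f} lo=∅
  B4 li=∅ lo=∅

Interfere edges:
  c↔{d,f,j,y}
  d↔{c}
  f↔{c,j,n,y}
  j↔{c,f}
  n↔{f}
  y↔{c,f}

N(d) = ["c"]

Answer: ["c"]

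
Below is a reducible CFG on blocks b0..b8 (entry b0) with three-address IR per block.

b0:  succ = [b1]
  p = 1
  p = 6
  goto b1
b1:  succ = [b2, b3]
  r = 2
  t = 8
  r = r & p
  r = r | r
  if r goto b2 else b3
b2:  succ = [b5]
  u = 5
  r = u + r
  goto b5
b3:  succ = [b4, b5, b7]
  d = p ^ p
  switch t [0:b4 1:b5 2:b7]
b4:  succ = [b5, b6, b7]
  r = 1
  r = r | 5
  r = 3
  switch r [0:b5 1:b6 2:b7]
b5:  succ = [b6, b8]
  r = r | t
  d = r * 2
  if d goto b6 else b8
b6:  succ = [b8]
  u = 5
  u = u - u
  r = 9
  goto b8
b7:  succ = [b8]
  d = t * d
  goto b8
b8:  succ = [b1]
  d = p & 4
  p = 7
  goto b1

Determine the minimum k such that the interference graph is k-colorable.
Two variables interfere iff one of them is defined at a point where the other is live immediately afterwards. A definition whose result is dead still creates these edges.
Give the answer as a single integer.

Answer: 4

Derivation:
def/use:
  b0: {p} / ∅
  b1: {r,t} / {p}
  b2: {r,u} / {r}
  b3: {d} / {p,t}
  b4: {r} / ∅
  b5: {d,r} / {r,t}
  b6: {r,u} / ∅
  b7: {d} / {d,t}
  b8: {d,p} / {p}

Backward fixpoint:
  live b0: ∅→{p}
  live b1: {p}→{p,r,t}
  live b2: {p,r,t}→{p,r,t}
  live b3: {p,r,t}→{d,p,r,t}
  live b4: {d,p,t}→{d,p,r,t}
  live b5: {p,r,t}→{p}
  live b6: {p}→{p}
  live b7: {d,p,t}→{p}
  live b8: {p}→{p}

Conflict graph:
  d: {p,r,t}
  p: {d,r,t,u}
  r: {d,p,t,u}
  t: {d,p,r,u}
  u: {p,r,t}

Colouring:
  clique {d,p,r,t} ⇒ need ≥ 4
  4-colouring: R0={p}  R1={r}  R2={t}  R3={d,u}
  χ = 4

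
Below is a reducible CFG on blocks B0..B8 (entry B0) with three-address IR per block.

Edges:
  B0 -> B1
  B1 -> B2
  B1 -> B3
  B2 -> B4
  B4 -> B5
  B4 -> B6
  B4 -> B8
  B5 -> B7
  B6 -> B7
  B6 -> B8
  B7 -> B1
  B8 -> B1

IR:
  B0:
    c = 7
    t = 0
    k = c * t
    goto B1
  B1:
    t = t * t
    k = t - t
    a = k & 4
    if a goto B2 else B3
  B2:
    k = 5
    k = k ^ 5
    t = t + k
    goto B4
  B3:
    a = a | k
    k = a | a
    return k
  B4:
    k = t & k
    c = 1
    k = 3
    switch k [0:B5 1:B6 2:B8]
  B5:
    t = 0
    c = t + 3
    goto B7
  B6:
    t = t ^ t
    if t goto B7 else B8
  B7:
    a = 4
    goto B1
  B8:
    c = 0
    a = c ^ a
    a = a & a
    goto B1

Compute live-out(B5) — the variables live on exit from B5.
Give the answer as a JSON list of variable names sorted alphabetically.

Answer: ["t"]

Derivation:
Block summaries:
  B0 def {c,k,t} use ∅
  B1 def {a,k,t} use {t}
  B2 def {k,t} use {t}
  B3 def {a,k} use {a,k}
  B4 def {c,k} use {k,t}
  B5 def {c,t} use ∅
  B6 def {t} use {t}
  B7 def {a} use ∅
  B8 def {a,c} use {a}

Liveness:
  B0 li=∅ lo={t}
  B1 li={t} lo={a,k,t}
  B2 li={a,t} lo={a,k,t}
  B3 li={a,k} lo=∅
  B4 li={a,k,t} lo={a,t}
  B5 li=∅ lo={t}
  B6 li={a,t} lo={a,t}
  B7 li={t} lo={t}
  B8 li={a,t} lo={t}

live-out(B5) = ["t"]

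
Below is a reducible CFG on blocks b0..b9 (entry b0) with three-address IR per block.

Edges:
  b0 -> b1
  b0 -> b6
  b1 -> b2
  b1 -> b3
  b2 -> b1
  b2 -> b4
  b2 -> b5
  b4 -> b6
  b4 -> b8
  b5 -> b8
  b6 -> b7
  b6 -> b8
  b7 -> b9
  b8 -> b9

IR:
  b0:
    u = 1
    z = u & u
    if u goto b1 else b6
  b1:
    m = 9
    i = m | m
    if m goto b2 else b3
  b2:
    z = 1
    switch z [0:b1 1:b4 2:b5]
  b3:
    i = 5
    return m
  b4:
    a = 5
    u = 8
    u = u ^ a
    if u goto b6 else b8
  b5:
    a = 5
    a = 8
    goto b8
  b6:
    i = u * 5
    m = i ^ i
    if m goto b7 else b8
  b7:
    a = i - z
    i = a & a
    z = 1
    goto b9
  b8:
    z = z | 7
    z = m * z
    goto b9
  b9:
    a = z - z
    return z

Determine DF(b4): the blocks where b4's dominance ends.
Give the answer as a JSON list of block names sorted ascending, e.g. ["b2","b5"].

idom tree: b1←b0 b2←b1 b3←b1 b4←b2 b5←b2 b6←b0 b7←b6 b8←b0 b9←b0
Dom at joins:
  b1: preds {b0,b2}: {b0} ∩ {b0,b1,b2} = {b0}; idom=b0
  b6: preds {b0,b4}: {b0} ∩ {b0,b1,b2,b4} = {b0}; idom=b0
  b8: preds {b4,b5,b6}: {b0,b1,b2,b4} ∩ {b0,b1,b2,b5} ∩ {b0,b6} = {b0}; idom=b0
  b9: preds {b7,b8}: {b0,b6,b7} ∩ {b0,b8} = {b0}; idom=b0

DF walk-up:
  join b1 pred b0: · stop@b0
  join b1 pred b2: b2→b1 stop@b0
  join b6 pred b0: · stop@b0
  join b6 pred b4: b4→b2→b1 stop@b0
  join b8 pred b4: b4→b2→b1 stop@b0
  join b8 pred b5: b5→b2→b1 stop@b0
  join b8 pred b6: b6 stop@b0
  join b9 pred b7: b7→b6 stop@b0
  join b9 pred b8: b8 stop@b0
  b0: DF=∅
  b1: DF={b1,b6,b8}
  b2: DF={b1,b6,b8}
  b3: DF=∅
  b4: DF={b6,b8}
  b5: DF={b8}
  b6: DF={b8,b9}
  b7: DF={b9}
  b8: DF={b9}
  b9: DF=∅

DF(b4) = ["b6", "b8"]

Answer: ["b6", "b8"]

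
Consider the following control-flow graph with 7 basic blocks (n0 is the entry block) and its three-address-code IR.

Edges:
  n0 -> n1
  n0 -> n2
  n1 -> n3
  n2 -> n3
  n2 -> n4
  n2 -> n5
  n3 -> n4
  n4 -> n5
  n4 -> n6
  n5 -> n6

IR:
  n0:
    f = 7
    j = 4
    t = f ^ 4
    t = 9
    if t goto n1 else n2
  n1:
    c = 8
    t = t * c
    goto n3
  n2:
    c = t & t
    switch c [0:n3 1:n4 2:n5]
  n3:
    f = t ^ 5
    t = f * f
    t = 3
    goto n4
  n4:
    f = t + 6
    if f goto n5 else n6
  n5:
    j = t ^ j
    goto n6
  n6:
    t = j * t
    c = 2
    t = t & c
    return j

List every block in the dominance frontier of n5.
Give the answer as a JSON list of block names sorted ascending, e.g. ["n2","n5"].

idom tree: n1←n0 n2←n0 n3←n0 n4←n0 n5←n0 n6←n0
Join-block Dom:
  n3: preds {n1,n2}: {n0,n1} ∩ {n0,n2} = {n0}; idom=n0
  n4: preds {n2,n3}: {n0,n2} ∩ {n0,n3} = {n0}; idom=n0
  n5: preds {n2,n4}: {n0,n2} ∩ {n0,n4} = {n0}; idom=n0
  n6: preds {n4,n5}: {n0,n4} ∩ {n0,n5} = {n0}; idom=n0

Frontier:
  n3←n1: walk n1 to n0
  n3←n2: walk n2 to n0
  n4←n2: walk n2 to n0
  n4←n3: walk n3 to n0
  n5←n2: walk n2 to n0
  n5←n4: walk n4 to n0
  n6←n4: walk n4 to n0
  n6←n5: walk n5 to n0
  n0: DF=∅
  n1: DF={n3}
  n2: DF={n3,n4,n5}
  n3: DF={n4}
  n4: DF={n5,n6}
  n5: DF={n6}
  n6: DF=∅

DF(n5) = ["n6"]

Answer: ["n6"]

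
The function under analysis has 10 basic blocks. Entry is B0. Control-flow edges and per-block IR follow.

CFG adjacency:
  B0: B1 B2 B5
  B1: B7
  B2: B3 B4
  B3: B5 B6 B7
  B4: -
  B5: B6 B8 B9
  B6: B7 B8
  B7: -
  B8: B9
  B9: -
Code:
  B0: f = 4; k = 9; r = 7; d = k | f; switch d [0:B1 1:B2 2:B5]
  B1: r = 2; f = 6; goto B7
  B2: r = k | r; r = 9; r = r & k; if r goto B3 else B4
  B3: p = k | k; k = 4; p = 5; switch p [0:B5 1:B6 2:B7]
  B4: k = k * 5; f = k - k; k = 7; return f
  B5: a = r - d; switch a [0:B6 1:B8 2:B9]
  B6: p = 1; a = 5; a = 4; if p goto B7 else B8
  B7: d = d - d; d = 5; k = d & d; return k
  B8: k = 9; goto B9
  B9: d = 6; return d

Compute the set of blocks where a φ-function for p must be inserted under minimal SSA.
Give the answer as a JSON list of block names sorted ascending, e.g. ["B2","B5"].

idom tree: B1←B0 B2←B0 B3←B2 B4←B2 B5←B0 B6←B0 B7←B0 B8←B0 B9←B0
Dom∩ at merges:
  B5: preds {B0,B3}: {B0} ∩ {B0,B2,B3} = {B0}; idom=B0
  B6: preds {B3,B5}: {B0,B2,B3} ∩ {B0,B5} = {B0}; idom=B0
  B7: preds {B1,B3,B6}: {B0,B1} ∩ {B0,B2,B3} ∩ {B0,B6} = {B0}; idom=B0
  B8: preds {B5,B6}: {B0,B5} ∩ {B0,B6} = {B0}; idom=B0
  B9: preds {B5,B8}: {B0,B5} ∩ {B0,B8} = {B0}; idom=B0

DF walk-up:
  B5←B0: walk · to B0
  B5←B3: walk B3→B2 to B0
  B6←B3: walk B3→B2 to B0
  B6←B5: walk B5 to B0
  B7←B1: walk B1 to B0
  B7←B3: walk B3→B2 to B0
  B7←B6: walk B6 to B0
  B8←B5: walk B5 to B0
  B8←B6: walk B6 to B0
  B9←B5: walk B5 to B0
  B9←B8: walk B8 to B0
  B0: DF=∅
  B1: DF={B7}
  B2: DF={B5,B6,B7}
  B3: DF={B5,B6,B7}
  B4: DF=∅
  B5: DF={B6,B8,B9}
  B6: DF={B7,B8}
  B7: DF=∅
  B8: DF={B9}
  B9: DF=∅

φ for p: defs {B3,B6}
  DF⁺ = {B5,B6,B7,B8,B9}

Answer: ["B5", "B6", "B7", "B8", "B9"]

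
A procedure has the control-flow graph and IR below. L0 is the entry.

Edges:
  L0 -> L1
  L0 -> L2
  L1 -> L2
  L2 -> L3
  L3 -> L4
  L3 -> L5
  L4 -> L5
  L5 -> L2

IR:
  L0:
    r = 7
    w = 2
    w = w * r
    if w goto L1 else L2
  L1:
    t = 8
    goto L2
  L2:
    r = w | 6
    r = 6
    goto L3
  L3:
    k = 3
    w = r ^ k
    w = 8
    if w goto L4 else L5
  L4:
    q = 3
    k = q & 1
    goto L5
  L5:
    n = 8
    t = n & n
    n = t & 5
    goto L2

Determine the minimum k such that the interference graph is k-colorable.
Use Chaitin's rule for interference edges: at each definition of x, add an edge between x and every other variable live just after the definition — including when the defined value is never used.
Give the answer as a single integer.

def/use:
  L0 def {r,w} use ∅
  L1 def {t} use ∅
  L2 def {r} use {w}
  L3 def {k,w} use {r}
  L4 def {k,q} use ∅
  L5 def {n,t} use ∅

Backward fixpoint:
  L0 li=∅ lo={w}
  L1 li={w} lo={w}
  L2 li={w} lo={r}
  L3 li={r} lo={w}
  L4 li={w} lo={w}
  L5 li={w} lo={w}

Conflict graph:
  k↔{r,w}
  n↔{w}
  q↔{w}
  r↔{k,w}
  t↔{w}
  w↔{k,n,q,r,t}

Registers:
  clique {k,r,w} ⇒ need ≥ 3
  assign k→R1 n→R1 q→R1 r→R2 t→R1 w→R0 — no edge inside a register ⇒ χ ≤ 3
  χ = 3

Answer: 3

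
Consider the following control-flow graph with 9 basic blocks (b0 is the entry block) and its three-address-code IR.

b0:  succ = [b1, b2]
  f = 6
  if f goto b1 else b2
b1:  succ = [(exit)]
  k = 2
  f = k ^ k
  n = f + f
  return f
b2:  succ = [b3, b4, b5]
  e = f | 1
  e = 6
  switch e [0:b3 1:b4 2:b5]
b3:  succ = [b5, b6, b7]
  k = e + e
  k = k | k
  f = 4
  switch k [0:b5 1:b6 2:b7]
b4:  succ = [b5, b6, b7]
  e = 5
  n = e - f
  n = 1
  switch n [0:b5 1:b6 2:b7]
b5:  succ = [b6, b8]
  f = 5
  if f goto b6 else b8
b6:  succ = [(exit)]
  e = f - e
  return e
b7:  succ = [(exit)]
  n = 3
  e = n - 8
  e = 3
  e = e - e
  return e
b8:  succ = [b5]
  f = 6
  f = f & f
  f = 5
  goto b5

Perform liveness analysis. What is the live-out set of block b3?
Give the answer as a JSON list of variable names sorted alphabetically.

Answer: ["e", "f"]

Working:
def/use:
  b0: def={f} ue=∅
  b1: def={f,k,n} ue=∅
  b2: def={e} ue={f}
  b3: def={f,k} ue={e}
  b4: def={e,n} ue={f}
  b5: def={f} ue=∅
  b6: def={e} ue={e,f}
  b7: def={e,n} ue=∅
  b8: def={f} ue=∅

Liveness:
  live b0: ∅→{f}
  live b1: ∅→∅
  live b2: {f}→{e,f}
  live b3: {e}→{e,f}
  live b4: {f}→{e,f}
  live b5: {e}→{e,f}
  live b6: {e,f}→∅
  live b7: ∅→∅
  live b8: {e}→{e}

live-out(b3) = ["e", "f"]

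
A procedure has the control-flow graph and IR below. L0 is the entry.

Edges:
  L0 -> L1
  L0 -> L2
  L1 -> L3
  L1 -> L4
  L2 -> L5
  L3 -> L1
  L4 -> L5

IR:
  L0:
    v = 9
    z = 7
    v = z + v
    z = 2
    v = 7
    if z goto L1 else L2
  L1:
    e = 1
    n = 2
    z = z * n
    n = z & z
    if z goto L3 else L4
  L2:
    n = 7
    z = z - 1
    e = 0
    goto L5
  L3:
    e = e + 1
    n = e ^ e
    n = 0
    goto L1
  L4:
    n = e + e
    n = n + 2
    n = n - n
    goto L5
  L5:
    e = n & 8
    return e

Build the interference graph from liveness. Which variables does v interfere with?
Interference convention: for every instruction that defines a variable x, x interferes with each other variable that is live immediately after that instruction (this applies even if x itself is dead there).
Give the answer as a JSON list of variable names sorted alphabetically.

Block summaries:
  L0 def {v,z} use ∅
  L1 def {e,n,z} use {z}
  L2 def {e,n,z} use {z}
  L3 def {e,n} use {e}
  L4 def {n} use {e}
  L5 def {e} use {n}

Live sets:
  live L0: ∅→{z}
  live L1: {z}→{e,z}
  live L2: {z}→{n}
  live L3: {e,z}→{z}
  live L4: {e}→{n}
  live L5: {n}→∅

Conflict graph:
  e: {n,z}
  n: {e,z}
  v: {z}
  z: {e,n,v}

N(v) = ["z"]

Answer: ["z"]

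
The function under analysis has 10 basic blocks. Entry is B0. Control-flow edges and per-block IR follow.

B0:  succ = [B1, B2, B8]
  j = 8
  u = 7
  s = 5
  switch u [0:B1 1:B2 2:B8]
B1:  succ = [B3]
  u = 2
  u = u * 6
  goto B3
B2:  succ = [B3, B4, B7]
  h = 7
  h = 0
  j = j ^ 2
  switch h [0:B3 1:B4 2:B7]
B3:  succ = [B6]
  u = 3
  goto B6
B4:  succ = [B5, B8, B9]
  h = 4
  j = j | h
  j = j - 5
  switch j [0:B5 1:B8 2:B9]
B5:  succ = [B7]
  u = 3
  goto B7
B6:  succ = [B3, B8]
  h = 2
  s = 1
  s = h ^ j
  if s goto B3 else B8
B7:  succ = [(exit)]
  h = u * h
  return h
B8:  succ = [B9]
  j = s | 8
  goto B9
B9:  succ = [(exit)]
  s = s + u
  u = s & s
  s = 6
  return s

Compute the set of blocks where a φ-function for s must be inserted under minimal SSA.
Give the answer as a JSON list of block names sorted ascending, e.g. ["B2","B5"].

idom tree: B1←B0 B2←B0 B3←B0 B4←B2 B5←B4 B6←B3 B7←B2 B8←B0 B9←B0
Join-block Dom:
  B3: preds {B1,B2,B6}: {B0,B1} ∩ {B0,B2} ∩ {B0,B3,B6} = {B0}; idom=B0
  B7: preds {B2,B5}: {B0,B2} ∩ {B0,B2,B4,B5} = {B0,B2}; idom=B2
  B8: preds {B0,B4,B6}: {B0} ∩ {B0,B2,B4} ∩ {B0,B3,B6} = {B0}; idom=B0
  B9: preds {B4,B8}: {B0,B2,B4} ∩ {B0,B8} = {B0}; idom=B0

DF walk-up:
  join B3 pred B1: B1 stop@B0
  join B3 pred B2: B2 stop@B0
  join B3 pred B6: B6→B3 stop@B0
  join B7 pred B2: · stop@B2
  join B7 pred B5: B5→B4 stop@B2
  join B8 pred B0: · stop@B0
  join B8 pred B4: B4→B2 stop@B0
  join B8 pred B6: B6→B3 stop@B0
  join B9 pred B4: B4→B2 stop@B0
  join B9 pred B8: B8 stop@B0
  B0 → ∅
  B1 → {B3}
  B2 → {B3,B8,B9}
  B3 → {B3,B8}
  B4 → {B7,B8,B9}
  B5 → {B7}
  B6 → {B3,B8}
  B7 → ∅
  B8 → {B9}
  B9 → ∅

φ for s: defs {B0,B6,B9}
  DF⁺ = {B3,B8,B9}

Answer: ["B3", "B8", "B9"]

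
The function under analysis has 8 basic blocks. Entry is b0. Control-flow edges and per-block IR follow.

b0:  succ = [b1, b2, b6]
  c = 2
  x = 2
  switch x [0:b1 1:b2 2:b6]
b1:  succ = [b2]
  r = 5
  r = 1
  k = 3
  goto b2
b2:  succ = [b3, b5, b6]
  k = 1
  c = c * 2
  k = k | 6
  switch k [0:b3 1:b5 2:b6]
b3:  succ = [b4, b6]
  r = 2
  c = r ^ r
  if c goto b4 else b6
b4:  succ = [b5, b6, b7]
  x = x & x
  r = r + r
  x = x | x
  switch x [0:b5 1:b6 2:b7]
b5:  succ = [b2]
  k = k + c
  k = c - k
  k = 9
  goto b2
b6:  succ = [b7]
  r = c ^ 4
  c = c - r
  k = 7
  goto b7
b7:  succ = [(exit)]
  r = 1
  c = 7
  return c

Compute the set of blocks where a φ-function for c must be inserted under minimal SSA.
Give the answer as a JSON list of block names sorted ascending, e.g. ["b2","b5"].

idom tree: b1←b0 b2←b0 b3←b2 b4←b3 b5←b2 b6←b0 b7←b0
Dom∩ at merges:
  b2: preds {b0,b1,b5}: {b0} ∩ {b0,b1} ∩ {b0,b2,b5} = {b0}; idom=b0
  b5: preds {b2,b4}: {b0,b2} ∩ {b0,b2,b3,b4} = {b0,b2}; idom=b2
  b6: preds {b0,b2,b3,b4}: {b0} ∩ {b0,b2} ∩ {b0,b2,b3} ∩ {b0,b2,b3,b4} = {b0}; idom=b0
  b7: preds {b4,b6}: {b0,b2,b3,b4} ∩ {b0,b6} = {b0}; idom=b0

DF walk-up:
  join b2 pred b0: · stop@b0
  join b2 pred b1: b1 stop@b0
  join b2 pred b5: b5→b2 stop@b0
  join b5 pred b2: · stop@b2
  join b5 pred b4: b4→b3 stop@b2
  join b6 pred b0: · stop@b0
  join b6 pred b2: b2 stop@b0
  join b6 pred b3: b3→b2 stop@b0
  join b6 pred b4: b4→b3→b2 stop@b0
  join b7 pred b4: b4→b3→b2 stop@b0
  join b7 pred b6: b6 stop@b0
  b0 → ∅
  b1 → {b2}
  b2 → {b2,b6,b7}
  b3 → {b5,b6,b7}
  b4 → {b5,b6,b7}
  b5 → {b2}
  b6 → {b7}
  b7 → ∅

φ for c: defs {b0,b2,b3,b6,b7}
  DF⁺ = {b2,b5,b6,b7}

Answer: ["b2", "b5", "b6", "b7"]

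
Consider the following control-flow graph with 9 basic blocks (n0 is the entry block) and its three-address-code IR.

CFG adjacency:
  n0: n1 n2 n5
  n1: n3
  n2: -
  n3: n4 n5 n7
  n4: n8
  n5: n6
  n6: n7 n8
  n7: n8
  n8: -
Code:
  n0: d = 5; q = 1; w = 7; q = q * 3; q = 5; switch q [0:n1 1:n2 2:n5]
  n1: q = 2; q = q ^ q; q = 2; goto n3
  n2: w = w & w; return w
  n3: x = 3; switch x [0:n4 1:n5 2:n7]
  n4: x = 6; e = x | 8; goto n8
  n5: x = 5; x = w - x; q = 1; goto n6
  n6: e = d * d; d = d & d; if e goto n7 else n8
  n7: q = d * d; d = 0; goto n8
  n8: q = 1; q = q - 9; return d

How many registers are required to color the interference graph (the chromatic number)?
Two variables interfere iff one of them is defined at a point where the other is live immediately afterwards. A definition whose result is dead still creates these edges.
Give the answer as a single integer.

Answer: 3

Derivation:
def/use:
  n0: def={d,q,w} ue=∅
  n1: def={q} ue=∅
  n2: def={w} ue={w}
  n3: def={x} ue=∅
  n4: def={e,x} ue=∅
  n5: def={q,x} ue={w}
  n6: def={d,e} ue={d}
  n7: def={d,q} ue={d}
  n8: def={q} ue={d}

Liveness:
  n0: in=∅ out={d,w}
  n1: in={d,w} out={d,w}
  n2: in={w} out=∅
  n3: in={d,w} out={d,w}
  n4: in={d} out={d}
  n5: in={d,w} out={d}
  n6: in={d} out={d}
  n7: in={d} out={d}
  n8: in={d} out=∅

Interference:
  d — {e,q,w,x}
  e — {d}
  q — {d,w}
  w — {d,q,x}
  x — {d,w}

Registers:
  clique {d,q,w} ⇒ need ≥ 3
  assign d→r0 e→r1 q→r2 w→r1 x→r2 — no edge inside a register ⇒ χ ≤ 3
  χ = 3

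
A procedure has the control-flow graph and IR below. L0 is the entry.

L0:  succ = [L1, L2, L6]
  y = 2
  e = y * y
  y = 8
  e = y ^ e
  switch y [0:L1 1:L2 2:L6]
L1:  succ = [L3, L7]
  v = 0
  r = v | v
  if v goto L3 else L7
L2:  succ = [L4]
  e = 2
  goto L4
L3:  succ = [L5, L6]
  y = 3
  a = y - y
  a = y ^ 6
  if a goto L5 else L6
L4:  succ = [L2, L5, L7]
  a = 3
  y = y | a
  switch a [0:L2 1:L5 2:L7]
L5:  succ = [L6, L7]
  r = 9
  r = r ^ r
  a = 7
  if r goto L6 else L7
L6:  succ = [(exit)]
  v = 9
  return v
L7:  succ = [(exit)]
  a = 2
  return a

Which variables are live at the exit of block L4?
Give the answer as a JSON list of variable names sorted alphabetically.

def/use:
  L0: {e,y} / ∅
  L1: {r,v} / ∅
  L2: {e} / ∅
  L3: {a,y} / ∅
  L4: {a,y} / {y}
  L5: {a,r} / ∅
  L6: {v} / ∅
  L7: {a} / ∅

Live sets:
  L0: in=∅ out={y}
  L1: in=∅ out=∅
  L2: in={y} out={y}
  L3: in=∅ out=∅
  L4: in={y} out={y}
  L5: in=∅ out=∅
  L6: in=∅ out=∅
  L7: in=∅ out=∅

live-out(L4) = ["y"]

Answer: ["y"]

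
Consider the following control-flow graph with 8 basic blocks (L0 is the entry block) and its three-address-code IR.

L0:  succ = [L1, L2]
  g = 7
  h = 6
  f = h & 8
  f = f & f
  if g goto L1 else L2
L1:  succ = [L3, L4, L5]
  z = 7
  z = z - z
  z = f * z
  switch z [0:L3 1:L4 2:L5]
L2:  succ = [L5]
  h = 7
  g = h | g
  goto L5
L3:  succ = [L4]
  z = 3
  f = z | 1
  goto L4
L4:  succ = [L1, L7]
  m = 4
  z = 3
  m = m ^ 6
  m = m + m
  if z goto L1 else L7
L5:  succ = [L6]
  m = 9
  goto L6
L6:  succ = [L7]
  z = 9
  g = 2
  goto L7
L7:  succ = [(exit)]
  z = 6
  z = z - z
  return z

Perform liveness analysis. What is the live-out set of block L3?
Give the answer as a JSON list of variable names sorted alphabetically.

Answer: ["f"]

Analysis:
Per-block:
  L0: {f,g,h} / ∅
  L1: {z} / {f}
  L2: {g,h} / {g}
  L3: {f,z} / ∅
  L4: {m,z} / ∅
  L5: {m} / ∅
  L6: {g,z} / ∅
  L7: {z} / ∅

Backward fixpoint:
  L0 li=∅ lo={f,g}
  L1 li={f} lo={f}
  L2 li={g} lo=∅
  L3 li=∅ lo={f}
  L4 li={f} lo={f}
  L5 li=∅ lo=∅
  L6 li=∅ lo=∅
  L7 li=∅ lo=∅

live-out(L3) = ["f"]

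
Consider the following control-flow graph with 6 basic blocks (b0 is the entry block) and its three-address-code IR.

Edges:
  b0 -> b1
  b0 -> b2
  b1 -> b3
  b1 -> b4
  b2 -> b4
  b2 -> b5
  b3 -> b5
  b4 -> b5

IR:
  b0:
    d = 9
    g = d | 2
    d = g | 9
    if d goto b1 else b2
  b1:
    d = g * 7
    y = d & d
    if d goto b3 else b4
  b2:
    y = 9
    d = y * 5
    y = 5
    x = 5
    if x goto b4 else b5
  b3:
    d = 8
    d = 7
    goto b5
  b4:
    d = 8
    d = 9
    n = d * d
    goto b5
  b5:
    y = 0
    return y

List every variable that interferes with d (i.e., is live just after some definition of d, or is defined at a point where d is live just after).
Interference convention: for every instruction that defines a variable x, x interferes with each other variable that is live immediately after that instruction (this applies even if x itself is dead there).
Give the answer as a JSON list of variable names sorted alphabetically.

Answer: ["g", "y"]

Derivation:
Per-block:
  b0: def={d,g} ue=∅
  b1: def={d,y} ue={g}
  b2: def={d,x,y} ue=∅
  b3: def={d} ue=∅
  b4: def={d,n} ue=∅
  b5: def={y} ue=∅

Liveness:
  b0 li=∅ lo={g}
  b1 li={g} lo=∅
  b2 li=∅ lo=∅
  b3 li=∅ lo=∅
  b4 li=∅ lo=∅
  b5 li=∅ lo=∅

Conflict graph:
  d: {g,y}
  g: {d}
  n: ∅
  x: ∅
  y: {d}

N(d) = ["g", "y"]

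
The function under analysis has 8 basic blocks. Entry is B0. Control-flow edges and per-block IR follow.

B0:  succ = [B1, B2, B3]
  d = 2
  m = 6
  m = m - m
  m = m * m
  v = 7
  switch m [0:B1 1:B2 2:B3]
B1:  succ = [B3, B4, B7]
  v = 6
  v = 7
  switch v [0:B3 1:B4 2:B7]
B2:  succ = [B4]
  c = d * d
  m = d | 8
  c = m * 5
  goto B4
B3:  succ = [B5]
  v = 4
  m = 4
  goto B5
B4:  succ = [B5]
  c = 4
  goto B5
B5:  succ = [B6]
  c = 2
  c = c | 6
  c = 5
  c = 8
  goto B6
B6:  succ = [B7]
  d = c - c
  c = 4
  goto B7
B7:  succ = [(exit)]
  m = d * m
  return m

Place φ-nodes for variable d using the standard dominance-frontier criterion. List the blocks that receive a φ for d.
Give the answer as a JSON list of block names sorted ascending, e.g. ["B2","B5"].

Answer: ["B7"]

Analysis:
idom tree: B1←B0 B2←B0 B3←B0 B4←B0 B5←B0 B6←B5 B7←B0
Join-block Dom:
  B3: preds {B0,B1}: {B0} ∩ {B0,B1} = {B0}; idom=B0
  B4: preds {B1,B2}: {B0,B1} ∩ {B0,B2} = {B0}; idom=B0
  B5: preds {B3,B4}: {B0,B3} ∩ {B0,B4} = {B0}; idom=B0
  B7: preds {B1,B6}: {B0,B1} ∩ {B0,B5,B6} = {B0}; idom=B0

DF walk-up:
  B3←B0: walk · to B0
  B3←B1: walk B1 to B0
  B4←B1: walk B1 to B0
  B4←B2: walk B2 to B0
  B5←B3: walk B3 to B0
  B5←B4: walk B4 to B0
  B7←B1: walk B1 to B0
  B7←B6: walk B6→B5 to B0
  B0 → ∅
  B1 → {B3,B4,B7}
  B2 → {B4}
  B3 → {B5}
  B4 → {B5}
  B5 → {B7}
  B6 → {B7}
  B7 → ∅

φ for d: defs {B0,B6}
  DF⁺ = {B7}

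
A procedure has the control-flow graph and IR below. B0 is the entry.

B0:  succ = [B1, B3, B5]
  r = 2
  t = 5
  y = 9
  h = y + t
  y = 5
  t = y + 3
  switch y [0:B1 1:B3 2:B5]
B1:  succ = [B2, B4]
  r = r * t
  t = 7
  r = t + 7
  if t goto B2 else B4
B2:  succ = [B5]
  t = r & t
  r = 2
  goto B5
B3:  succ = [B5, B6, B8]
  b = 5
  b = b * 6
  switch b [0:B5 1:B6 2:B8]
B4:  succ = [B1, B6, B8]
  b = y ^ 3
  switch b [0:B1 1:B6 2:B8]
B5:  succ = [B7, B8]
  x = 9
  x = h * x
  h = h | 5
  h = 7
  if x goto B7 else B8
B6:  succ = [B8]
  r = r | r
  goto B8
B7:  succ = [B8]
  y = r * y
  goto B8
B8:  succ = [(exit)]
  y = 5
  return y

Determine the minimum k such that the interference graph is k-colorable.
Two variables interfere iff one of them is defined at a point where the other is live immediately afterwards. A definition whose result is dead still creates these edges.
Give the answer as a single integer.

Answer: 5

Working:
Block summaries:
  B0: {h,r,t,y} / ∅
  B1: {r,t} / {r,t}
  B2: {r,t} / {r,t}
  B3: {b} / ∅
  B4: {b} / {y}
  B5: {h,x} / {h}
  B6: {r} / {r}
  B7: {y} / {r,y}
  B8: {y} / ∅

Backward fixpoint:
  live B0: ∅→{h,r,t,y}
  live B1: {h,r,t,y}→{h,r,t,y}
  live B2: {h,r,t,y}→{h,r,y}
  live B3: {h,r,y}→{h,r,y}
  live B4: {h,r,t,y}→{h,r,t,y}
  live B5: {h,r,y}→{r,y}
  live B6: {r}→∅
  live B7: {r,y}→∅
  live B8: ∅→∅

Conflict graph:
  b↔{h,r,t,y}
  h↔{b,r,t,x,y}
  r↔{b,h,t,x,y}
  t↔{b,h,r,y}
  x↔{h,r,y}
  y↔{b,h,r,t,x}

Registers:
  {b,h,r,t,y} pairwise interfere (5-clique) ⇒ χ ≥ 5
  5-colouring: R0={h}  R1={r}  R2={y}  R3={b,x}  R4={t}
  χ = 5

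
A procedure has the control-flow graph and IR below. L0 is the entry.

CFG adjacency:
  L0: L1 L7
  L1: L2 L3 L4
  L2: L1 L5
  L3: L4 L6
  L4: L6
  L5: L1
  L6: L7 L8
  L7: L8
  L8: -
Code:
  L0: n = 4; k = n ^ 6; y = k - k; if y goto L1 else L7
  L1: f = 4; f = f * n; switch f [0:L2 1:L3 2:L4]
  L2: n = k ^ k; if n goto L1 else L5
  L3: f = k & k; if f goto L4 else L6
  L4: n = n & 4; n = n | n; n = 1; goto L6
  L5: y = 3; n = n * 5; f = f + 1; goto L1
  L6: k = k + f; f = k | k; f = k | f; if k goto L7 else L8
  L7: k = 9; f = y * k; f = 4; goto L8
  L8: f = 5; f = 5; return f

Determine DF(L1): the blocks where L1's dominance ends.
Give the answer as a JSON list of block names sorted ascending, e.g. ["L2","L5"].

idom tree: L1←L0 L2←L1 L3←L1 L4←L1 L5←L2 L6←L1 L7←L0 L8←L0
Dom at joins:
  L1: preds {L0,L2,L5}: {L0} ∩ {L0,L1,L2} ∩ {L0,L1,L2,L5} = {L0}; idom=L0
  L4: preds {L1,L3}: {L0,L1} ∩ {L0,L1,L3} = {L0,L1}; idom=L1
  L6: preds {L3,L4}: {L0,L1,L3} ∩ {L0,L1,L4} = {L0,L1}; idom=L1
  L7: preds {L0,L6}: {L0} ∩ {L0,L1,L6} = {L0}; idom=L0
  L8: preds {L6,L7}: {L0,L1,L6} ∩ {L0,L7} = {L0}; idom=L0

Frontier:
  join L1 pred L0: · stop@L0
  join L1 pred L2: L2→L1 stop@L0
  join L1 pred L5: L5→L2→L1 stop@L0
  join L4 pred L1: · stop@L1
  join L4 pred L3: L3 stop@L1
  join L6 pred L3: L3 stop@L1
  join L6 pred L4: L4 stop@L1
  join L7 pred L0: · stop@L0
  join L7 pred L6: L6→L1 stop@L0
  join L8 pred L6: L6→L1 stop@L0
  join L8 pred L7: L7 stop@L0
  DF(L0)=∅
  DF(L1)={L1,L7,L8}
  DF(L2)={L1}
  DF(L3)={L4,L6}
  DF(L4)={L6}
  DF(L5)={L1}
  DF(L6)={L7,L8}
  DF(L7)={L8}
  DF(L8)=∅

DF(L1) = ["L1", "L7", "L8"]

Answer: ["L1", "L7", "L8"]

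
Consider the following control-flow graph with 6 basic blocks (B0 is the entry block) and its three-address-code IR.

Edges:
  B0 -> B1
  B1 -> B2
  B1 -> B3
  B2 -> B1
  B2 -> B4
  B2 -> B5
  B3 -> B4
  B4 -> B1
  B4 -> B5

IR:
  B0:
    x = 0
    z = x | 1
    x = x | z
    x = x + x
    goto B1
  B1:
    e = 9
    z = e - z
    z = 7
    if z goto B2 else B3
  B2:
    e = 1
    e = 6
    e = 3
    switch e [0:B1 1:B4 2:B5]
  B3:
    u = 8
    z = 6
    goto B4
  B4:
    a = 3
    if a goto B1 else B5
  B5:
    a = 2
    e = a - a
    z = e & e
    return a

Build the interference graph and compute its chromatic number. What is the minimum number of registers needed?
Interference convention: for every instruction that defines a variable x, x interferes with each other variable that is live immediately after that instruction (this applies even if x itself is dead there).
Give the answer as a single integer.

Block summaries:
  B0: def={x,z} ue=∅
  B1: def={e,z} ue={z}
  B2: def={e} ue=∅
  B3: def={u,z} ue=∅
  B4: def={a} ue=∅
  B5: def={a,e,z} ue=∅

Live sets:
  B0: in=∅ out={z}
  B1: in={z} out={z}
  B2: in={z} out={z}
  B3: in=∅ out={z}
  B4: in={z} out={z}
  B5: in=∅ out=∅

Conflict graph:
  a↔{e,z}
  e↔{a,z}
  u↔∅
  x↔{z}
  z↔{a,e,x}

Registers:
  lower bound: {a,e,z} mutually conflict ⇒ χ ≥ 3
  assign a→c1 e→c2 u→c0 x→c1 z→c0 — no edge inside a register ⇒ χ ≤ 3
  χ = 3

Answer: 3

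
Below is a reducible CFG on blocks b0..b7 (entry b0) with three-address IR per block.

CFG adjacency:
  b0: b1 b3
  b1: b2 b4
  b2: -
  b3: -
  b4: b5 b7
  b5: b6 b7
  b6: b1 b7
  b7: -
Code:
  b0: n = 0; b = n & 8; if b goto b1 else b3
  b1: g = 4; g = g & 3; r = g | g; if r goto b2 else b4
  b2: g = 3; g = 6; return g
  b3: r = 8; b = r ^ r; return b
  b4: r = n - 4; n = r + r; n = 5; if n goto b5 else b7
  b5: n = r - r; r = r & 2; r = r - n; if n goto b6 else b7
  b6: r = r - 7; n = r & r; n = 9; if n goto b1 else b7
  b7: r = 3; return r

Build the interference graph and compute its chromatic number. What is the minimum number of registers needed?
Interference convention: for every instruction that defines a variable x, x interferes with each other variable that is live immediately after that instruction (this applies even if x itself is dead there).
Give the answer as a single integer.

Answer: 2

Derivation:
def/use:
  b0: {b,n} / ∅
  b1: {g,r} / ∅
  b2: {g} / ∅
  b3: {b,r} / ∅
  b4: {n,r} / {n}
  b5: {n,r} / {r}
  b6: {n,r} / {r}
  b7: {r} / ∅

Live sets:
  b0 li=∅ lo={n}
  b1 li={n} lo={n}
  b2 li=∅ lo=∅
  b3 li=∅ lo=∅
  b4 li={n} lo={r}
  b5 li={r} lo={r}
  b6 li={r} lo={n}
  b7 li=∅ lo=∅

Interference:
  b↔{n}
  g↔{n}
  n↔{b,g,r}
  r↔{n}

Colouring:
  {b,n} pairwise interfere (2-clique) ⇒ χ ≥ 2
  assign b→R1 g→R1 n→R0 r→R1 — no edge inside a register ⇒ χ ≤ 2
  χ = 2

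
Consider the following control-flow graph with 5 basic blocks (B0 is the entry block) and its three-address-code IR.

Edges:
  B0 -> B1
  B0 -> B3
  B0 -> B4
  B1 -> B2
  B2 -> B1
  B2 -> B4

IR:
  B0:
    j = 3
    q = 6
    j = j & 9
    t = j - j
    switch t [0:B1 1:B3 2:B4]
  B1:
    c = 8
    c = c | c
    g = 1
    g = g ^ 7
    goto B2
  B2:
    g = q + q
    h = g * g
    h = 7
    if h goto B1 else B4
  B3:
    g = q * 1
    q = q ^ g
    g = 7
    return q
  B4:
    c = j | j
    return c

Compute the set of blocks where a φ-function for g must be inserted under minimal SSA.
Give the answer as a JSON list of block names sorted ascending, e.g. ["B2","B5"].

idom tree: B1←B0 B2←B1 B3←B0 B4←B0
Dom∩ at merges:
  B1: preds {B0,B2}: {B0} ∩ {B0,B1,B2} = {B0}; idom=B0
  B4: preds {B0,B2}: {B0} ∩ {B0,B1,B2} = {B0}; idom=B0

DF walk-up:
  B1←B0: walk · to B0
  B1←B2: walk B2→B1 to B0
  B4←B0: walk · to B0
  B4←B2: walk B2→B1 to B0
  B0: DF=∅
  B1: DF={B1,B4}
  B2: DF={B1,B4}
  B3: DF=∅
  B4: DF=∅

φ for g: defs {B1,B2,B3}
  DF⁺ = {B1,B4}

Answer: ["B1", "B4"]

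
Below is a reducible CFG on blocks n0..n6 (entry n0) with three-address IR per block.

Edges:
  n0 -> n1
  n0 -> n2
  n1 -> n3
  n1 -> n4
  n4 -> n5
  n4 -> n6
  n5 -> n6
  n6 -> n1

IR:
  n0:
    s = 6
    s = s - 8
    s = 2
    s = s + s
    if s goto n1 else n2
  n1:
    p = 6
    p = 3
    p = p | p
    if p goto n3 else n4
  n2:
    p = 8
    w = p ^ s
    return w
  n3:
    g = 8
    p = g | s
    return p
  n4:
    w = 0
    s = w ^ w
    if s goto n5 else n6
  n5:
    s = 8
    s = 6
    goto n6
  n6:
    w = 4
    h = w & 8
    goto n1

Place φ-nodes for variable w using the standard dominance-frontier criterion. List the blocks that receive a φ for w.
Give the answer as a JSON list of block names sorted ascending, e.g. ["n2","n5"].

idom tree: n1←n0 n2←n0 n3←n1 n4←n1 n5←n4 n6←n4
Dom at joins:
  n1: preds {n0,n6}: {n0} ∩ {n0,n1,n4,n6} = {n0}; idom=n0
  n6: preds {n4,n5}: {n0,n1,n4} ∩ {n0,n1,n4,n5} = {n0,n1,n4}; idom=n4

DF derivation:
  join n1 pred n0: · stop@n0
  join n1 pred n6: n6→n4→n1 stop@n0
  join n6 pred n4: · stop@n4
  join n6 pred n5: n5 stop@n4
  n0 → ∅
  n1 → {n1}
  n2 → ∅
  n3 → ∅
  n4 → {n1}
  n5 → {n6}
  n6 → {n1}

φ for w: defs {n2,n4,n6}
  DF⁺ = {n1}

Answer: ["n1"]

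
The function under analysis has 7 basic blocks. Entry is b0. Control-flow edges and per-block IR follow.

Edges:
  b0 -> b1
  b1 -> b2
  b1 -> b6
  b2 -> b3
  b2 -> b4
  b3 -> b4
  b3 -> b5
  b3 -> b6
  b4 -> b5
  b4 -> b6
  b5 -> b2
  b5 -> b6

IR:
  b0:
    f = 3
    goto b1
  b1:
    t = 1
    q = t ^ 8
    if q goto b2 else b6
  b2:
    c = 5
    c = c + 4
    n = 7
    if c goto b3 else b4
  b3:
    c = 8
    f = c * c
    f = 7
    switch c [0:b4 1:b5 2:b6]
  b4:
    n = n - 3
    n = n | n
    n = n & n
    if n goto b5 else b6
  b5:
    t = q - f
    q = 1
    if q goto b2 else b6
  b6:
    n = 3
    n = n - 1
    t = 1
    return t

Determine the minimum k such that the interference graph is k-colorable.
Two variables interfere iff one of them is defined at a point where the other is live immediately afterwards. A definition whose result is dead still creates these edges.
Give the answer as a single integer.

Answer: 4

Derivation:
Per-block:
  b0: {f} / ∅
  b1: {q,t} / ∅
  b2: {c,n} / ∅
  b3: {c,f} / ∅
  b4: {n} / {n}
  b5: {q,t} / {f,q}
  b6: {n,t} / ∅

Live sets:
  b0: in=∅ out={f}
  b1: in={f} out={f,q}
  b2: in={f,q} out={f,n,q}
  b3: in={n,q} out={f,n,q}
  b4: in={f,n,q} out={f,q}
  b5: in={f,q} out={f,q}
  b6: in=∅ out=∅

Interfere edges:
  c↔{f,n,q}
  f↔{c,n,q,t}
  n↔{c,f,q}
  q↔{c,f,n}
  t↔{f}

Registers:
  lower bound: {c,f,n,q} mutually conflict ⇒ χ ≥ 4
  4-colouring: r0={f}  r1={c,t}  r2={n}  r3={q}
  χ = 4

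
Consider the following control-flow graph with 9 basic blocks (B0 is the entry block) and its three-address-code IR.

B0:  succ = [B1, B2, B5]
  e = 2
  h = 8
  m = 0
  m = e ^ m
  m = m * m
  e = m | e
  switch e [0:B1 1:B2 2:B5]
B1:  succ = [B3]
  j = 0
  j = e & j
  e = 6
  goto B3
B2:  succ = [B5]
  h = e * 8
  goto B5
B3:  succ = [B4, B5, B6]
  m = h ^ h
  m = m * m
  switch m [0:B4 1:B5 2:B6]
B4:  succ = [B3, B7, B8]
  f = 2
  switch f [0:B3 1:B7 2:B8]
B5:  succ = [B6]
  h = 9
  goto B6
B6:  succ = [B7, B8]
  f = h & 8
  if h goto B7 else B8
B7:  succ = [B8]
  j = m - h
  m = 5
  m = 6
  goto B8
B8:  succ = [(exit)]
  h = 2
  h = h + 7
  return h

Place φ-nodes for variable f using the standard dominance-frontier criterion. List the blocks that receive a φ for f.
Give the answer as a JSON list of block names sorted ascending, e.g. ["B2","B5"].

idom tree: B1←B0 B2←B0 B3←B1 B4←B3 B5←B0 B6←B0 B7←B0 B8←B0
Dom∩ at merges:
  B3: preds {B1,B4}: {B0,B1} ∩ {B0,B1,B3,B4} = {B0,B1}; idom=B1
  B5: preds {B0,B2,B3}: {B0} ∩ {B0,B2} ∩ {B0,B1,B3} = {B0}; idom=B0
  B6: preds {B3,B5}: {B0,B1,B3} ∩ {B0,B5} = {B0}; idom=B0
  B7: preds {B4,B6}: {B0,B1,B3,B4} ∩ {B0,B6} = {B0}; idom=B0
  B8: preds {B4,B6,B7}: {B0,B1,B3,B4} ∩ {B0,B6} ∩ {B0,B7} = {B0}; idom=B0

Frontier:
  B3←B1: walk · to B1
  B3←B4: walk B4→B3 to B1
  B5←B0: walk · to B0
  B5←B2: walk B2 to B0
  B5←B3: walk B3→B1 to B0
  B6←B3: walk B3→B1 to B0
  B6←B5: walk B5 to B0
  B7←B4: walk B4→B3→B1 to B0
  B7←B6: walk B6 to B0
  B8←B4: walk B4→B3→B1 to B0
  B8←B6: walk B6 to B0
  B8←B7: walk B7 to B0
  B0 → ∅
  B1 → {B5,B6,B7,B8}
  B2 → {B5}
  B3 → {B3,B5,B6,B7,B8}
  B4 → {B3,B7,B8}
  B5 → {B6}
  B6 → {B7,B8}
  B7 → {B8}
  B8 → ∅

φ for f: defs {B4,B6}
  DF⁺ = {B3,B5,B6,B7,B8}

Answer: ["B3", "B5", "B6", "B7", "B8"]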